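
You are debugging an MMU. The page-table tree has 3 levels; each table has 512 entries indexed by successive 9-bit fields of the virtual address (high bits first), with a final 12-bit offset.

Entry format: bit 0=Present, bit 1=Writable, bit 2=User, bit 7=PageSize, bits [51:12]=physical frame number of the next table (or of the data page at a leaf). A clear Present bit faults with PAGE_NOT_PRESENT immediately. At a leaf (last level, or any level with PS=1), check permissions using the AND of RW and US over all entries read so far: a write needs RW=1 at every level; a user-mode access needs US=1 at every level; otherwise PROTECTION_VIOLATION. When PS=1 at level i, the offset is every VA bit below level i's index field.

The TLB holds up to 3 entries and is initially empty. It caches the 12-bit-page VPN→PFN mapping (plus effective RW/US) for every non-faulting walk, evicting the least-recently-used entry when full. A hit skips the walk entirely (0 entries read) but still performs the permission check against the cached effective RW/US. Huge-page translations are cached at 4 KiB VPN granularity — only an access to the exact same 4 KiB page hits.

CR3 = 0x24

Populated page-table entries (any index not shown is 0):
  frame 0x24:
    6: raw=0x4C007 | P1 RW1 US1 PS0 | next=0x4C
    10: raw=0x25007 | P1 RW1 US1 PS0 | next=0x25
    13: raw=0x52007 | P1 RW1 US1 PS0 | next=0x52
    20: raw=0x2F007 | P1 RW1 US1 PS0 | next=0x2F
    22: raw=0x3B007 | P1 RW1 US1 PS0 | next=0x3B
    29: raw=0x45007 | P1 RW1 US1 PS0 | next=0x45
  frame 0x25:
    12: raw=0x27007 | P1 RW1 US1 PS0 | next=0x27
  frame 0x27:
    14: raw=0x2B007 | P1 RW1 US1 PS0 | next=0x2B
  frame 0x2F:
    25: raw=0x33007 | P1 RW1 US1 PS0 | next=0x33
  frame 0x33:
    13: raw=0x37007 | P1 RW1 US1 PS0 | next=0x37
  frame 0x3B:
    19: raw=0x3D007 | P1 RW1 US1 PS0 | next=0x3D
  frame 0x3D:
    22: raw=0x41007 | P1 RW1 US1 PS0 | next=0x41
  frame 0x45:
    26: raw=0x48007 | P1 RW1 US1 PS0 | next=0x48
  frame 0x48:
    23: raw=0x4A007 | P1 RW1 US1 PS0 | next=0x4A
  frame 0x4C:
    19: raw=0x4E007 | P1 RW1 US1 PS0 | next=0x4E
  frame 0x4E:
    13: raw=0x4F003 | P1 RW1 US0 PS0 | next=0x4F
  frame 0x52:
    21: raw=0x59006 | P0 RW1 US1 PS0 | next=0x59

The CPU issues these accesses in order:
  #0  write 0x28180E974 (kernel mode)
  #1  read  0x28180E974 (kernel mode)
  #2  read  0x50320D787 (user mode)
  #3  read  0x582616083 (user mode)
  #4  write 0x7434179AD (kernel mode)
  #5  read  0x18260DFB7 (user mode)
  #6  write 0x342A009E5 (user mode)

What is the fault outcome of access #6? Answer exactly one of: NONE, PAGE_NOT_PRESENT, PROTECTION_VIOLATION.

Per-access translation:
#0 VA=0x28180E974 (w,kernel):
  [0] read 0x24 idx=10: raw=0x25007 flags P=1 W=1 U=1 S=0
  [1] read 0x25 idx=12: raw=0x27007 flags P=1 W=1 U=1 S=0
  [2] read 0x27 idx=14: raw=0x2B007 flags P=1 W=1 U=1 S=0
  → PA=0x2B974  (3 entries read)
#1 VA=0x28180E974 (r,kernel):
  TLB hit vpn=0x28180E → PA=0x2B974
#2 VA=0x50320D787 (r,user):
  [0] read 0x24 idx=20: raw=0x2F007 flags P=1 W=1 U=1 S=0
  [1] read 0x2F idx=25: raw=0x33007 flags P=1 W=1 U=1 S=0
  [2] read 0x33 idx=13: raw=0x37007 flags P=1 W=1 U=1 S=0
  → PA=0x37787  (3 entries read)
#3 VA=0x582616083 (r,user):
  [0] read 0x24 idx=22: raw=0x3B007 flags P=1 W=1 U=1 S=0
  [1] read 0x3B idx=19: raw=0x3D007 flags P=1 W=1 U=1 S=0
  [2] read 0x3D idx=22: raw=0x41007 flags P=1 W=1 U=1 S=0
  → PA=0x41083  (3 entries read)
#4 VA=0x7434179AD (w,kernel):
  [0] read 0x24 idx=29: raw=0x45007 flags P=1 W=1 U=1 S=0
  [1] read 0x45 idx=26: raw=0x48007 flags P=1 W=1 U=1 S=0
  [2] read 0x48 idx=23: raw=0x4A007 flags P=1 W=1 U=1 S=0
  → PA=0x4A9AD  (3 entries read)
#5 VA=0x18260DFB7 (r,user):
  [0] read 0x24 idx=6: raw=0x4C007 flags P=1 W=1 U=1 S=0
  [1] read 0x4C idx=19: raw=0x4E007 flags P=1 W=1 U=1 S=0
  [2] read 0x4E idx=13: raw=0x4F003 flags P=1 W=1 U=0 S=0
  ⇒ fault: PROTECTION_VIOLATION  — 3 lookups
#6 VA=0x342A009E5 (w,user):
  [0] read 0x24 idx=13: raw=0x52007 flags P=1 W=1 U=1 S=0
  [1] read 0x52 idx=21: raw=0x59006 flags P=0 W=1 U=1 S=0
  ⇒ fault: PAGE_NOT_PRESENT  — 2 lookups

Access #6 fault: PAGE_NOT_PRESENT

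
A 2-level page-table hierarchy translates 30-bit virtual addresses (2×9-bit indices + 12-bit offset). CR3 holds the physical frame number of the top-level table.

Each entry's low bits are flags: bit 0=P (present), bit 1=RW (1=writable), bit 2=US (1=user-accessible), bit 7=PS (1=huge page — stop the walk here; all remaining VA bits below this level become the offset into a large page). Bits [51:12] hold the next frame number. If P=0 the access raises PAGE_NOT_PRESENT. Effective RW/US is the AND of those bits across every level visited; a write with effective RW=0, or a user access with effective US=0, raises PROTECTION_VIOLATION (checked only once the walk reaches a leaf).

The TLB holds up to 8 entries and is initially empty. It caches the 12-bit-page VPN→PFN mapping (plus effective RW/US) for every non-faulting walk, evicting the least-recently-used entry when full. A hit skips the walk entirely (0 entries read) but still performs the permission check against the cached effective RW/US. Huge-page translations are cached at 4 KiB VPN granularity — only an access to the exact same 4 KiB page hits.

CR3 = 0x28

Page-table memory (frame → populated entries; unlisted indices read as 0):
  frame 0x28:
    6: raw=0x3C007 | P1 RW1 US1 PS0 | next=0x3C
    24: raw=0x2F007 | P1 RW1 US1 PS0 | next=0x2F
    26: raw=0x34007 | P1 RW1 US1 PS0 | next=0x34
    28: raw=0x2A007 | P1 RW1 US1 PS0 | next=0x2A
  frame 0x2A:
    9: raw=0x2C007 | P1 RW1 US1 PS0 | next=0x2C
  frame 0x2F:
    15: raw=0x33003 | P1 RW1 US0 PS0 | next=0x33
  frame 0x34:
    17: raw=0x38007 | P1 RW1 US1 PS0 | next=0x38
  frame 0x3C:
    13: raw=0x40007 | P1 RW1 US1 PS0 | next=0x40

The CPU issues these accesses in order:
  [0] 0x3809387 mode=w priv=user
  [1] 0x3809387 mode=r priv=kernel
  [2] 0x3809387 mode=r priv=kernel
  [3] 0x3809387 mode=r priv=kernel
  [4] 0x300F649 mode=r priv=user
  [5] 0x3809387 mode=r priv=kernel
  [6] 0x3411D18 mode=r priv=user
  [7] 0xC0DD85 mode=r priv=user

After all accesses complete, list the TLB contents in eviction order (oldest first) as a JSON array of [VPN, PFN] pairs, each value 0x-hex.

Trace:
#0 VA=0x3809387 (w,user):
  [0] read 0x28 idx=28: raw=0x2A007 flags P=1 W=1 U=1 S=0
  [1] read 0x2A idx=9: raw=0x2C007 flags P=1 W=1 U=1 S=0
  → PA=0x2C387  (2 entries read)
#1 VA=0x3809387 (r,kernel):
  TLB hit vpn=0x3809 → PA=0x2C387
#2 VA=0x3809387 (r,kernel):
  TLB hit vpn=0x3809 → PA=0x2C387
#3 VA=0x3809387 (r,kernel):
  TLB hit vpn=0x3809 → PA=0x2C387
#4 VA=0x300F649 (r,user):
  [0] read 0x28 idx=24: raw=0x2F007 flags P=1 W=1 U=1 S=0
  [1] read 0x2F idx=15: raw=0x33003 flags P=1 W=1 U=0 S=0
  ✗ PROTECTION_VIOLATION  [2 reads]
#5 VA=0x3809387 (r,kernel):
  TLB hit vpn=0x3809 → PA=0x2C387
#6 VA=0x3411D18 (r,user):
  [0] read 0x28 idx=26: raw=0x34007 flags P=1 W=1 U=1 S=0
  [1] read 0x34 idx=17: raw=0x38007 flags P=1 W=1 U=1 S=0
  → PA=0x38D18  (2 entries read)
#7 VA=0xC0DD85 (r,user):
  [0] read 0x28 idx=6: raw=0x3C007 flags P=1 W=1 U=1 S=0
  [1] read 0x3C idx=13: raw=0x40007 flags P=1 W=1 U=1 S=0
  → PA=0x40D85  (2 entries read)

TLB: [["0x3809", "0x2C"], ["0x3411", "0x38"], ["0xC0D", "0x40"]]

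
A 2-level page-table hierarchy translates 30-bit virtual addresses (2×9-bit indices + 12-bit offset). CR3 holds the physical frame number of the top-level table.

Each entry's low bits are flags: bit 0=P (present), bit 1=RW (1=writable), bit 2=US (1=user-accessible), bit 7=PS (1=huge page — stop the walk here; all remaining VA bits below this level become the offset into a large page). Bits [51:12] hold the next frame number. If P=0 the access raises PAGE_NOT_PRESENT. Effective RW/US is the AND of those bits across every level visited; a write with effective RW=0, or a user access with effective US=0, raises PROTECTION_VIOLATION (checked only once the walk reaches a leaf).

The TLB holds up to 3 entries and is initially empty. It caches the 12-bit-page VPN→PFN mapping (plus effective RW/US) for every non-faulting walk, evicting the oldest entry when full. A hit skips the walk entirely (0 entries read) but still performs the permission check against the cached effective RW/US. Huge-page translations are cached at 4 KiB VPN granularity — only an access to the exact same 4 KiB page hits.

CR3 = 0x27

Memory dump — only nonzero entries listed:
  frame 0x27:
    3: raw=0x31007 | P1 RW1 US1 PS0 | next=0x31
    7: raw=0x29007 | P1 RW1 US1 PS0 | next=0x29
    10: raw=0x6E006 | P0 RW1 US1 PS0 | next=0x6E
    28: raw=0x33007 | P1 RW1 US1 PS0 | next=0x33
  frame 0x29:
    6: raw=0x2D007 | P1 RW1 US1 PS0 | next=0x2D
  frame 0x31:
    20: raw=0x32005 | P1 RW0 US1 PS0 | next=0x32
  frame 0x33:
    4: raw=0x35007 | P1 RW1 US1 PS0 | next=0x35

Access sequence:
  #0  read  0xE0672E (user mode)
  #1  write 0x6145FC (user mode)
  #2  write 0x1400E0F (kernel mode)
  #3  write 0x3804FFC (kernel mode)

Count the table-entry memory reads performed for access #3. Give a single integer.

Trace:
#0 VA=0xE0672E (r,user):
  [0] read 0x27 idx=7: raw=0x29007 flags P=1 W=1 U=1 S=0
  [1] read 0x29 idx=6: raw=0x2D007 flags P=1 W=1 U=1 S=0
  ⇒ phys 0x2D72E  [2 reads]
#1 VA=0x6145FC (w,user):
  [0] read 0x27 idx=3: raw=0x31007 flags P=1 W=1 U=1 S=0
  [1] read 0x31 idx=20: raw=0x32005 flags P=1 W=0 U=1 S=0
  ⇒ fault: PROTECTION_VIOLATION  — 2 lookups
#2 VA=0x1400E0F (w,kernel):
  [0] read 0x27 idx=10: raw=0x6E006 flags P=0 W=1 U=1 S=0
  ⇒ fault: PAGE_NOT_PRESENT  — 1 lookups
#3 VA=0x3804FFC (w,kernel):
  [0] read 0x27 idx=28: raw=0x33007 flags P=1 W=1 U=1 S=0
  [1] read 0x33 idx=4: raw=0x35007 flags P=1 W=1 U=1 S=0
  ⇒ phys 0x35FFC  [2 reads]

Entries read for #3: 2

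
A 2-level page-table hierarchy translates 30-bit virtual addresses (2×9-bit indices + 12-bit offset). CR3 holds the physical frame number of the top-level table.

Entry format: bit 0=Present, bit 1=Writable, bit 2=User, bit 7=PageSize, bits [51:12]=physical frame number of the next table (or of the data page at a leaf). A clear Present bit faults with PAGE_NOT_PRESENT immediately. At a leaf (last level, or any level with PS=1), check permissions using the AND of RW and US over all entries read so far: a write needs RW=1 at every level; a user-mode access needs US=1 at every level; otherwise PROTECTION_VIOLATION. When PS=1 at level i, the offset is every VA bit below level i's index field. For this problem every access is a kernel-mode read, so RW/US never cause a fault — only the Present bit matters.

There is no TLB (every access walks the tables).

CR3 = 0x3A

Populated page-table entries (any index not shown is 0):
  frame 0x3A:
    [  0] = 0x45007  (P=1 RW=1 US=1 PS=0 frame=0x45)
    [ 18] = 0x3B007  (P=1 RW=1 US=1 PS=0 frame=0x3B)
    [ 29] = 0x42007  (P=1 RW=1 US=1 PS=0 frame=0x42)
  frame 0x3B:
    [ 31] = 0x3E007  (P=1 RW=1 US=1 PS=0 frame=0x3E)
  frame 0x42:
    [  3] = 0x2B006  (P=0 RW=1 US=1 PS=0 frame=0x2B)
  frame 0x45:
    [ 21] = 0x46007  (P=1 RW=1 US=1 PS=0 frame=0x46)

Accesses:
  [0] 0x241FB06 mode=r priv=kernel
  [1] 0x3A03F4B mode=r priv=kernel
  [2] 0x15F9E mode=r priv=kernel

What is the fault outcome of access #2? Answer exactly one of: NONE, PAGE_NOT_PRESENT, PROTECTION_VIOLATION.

Walk each access:
#0 VA=0x241FB06 (r,kernel):
  [0] read 0x3A idx=18: raw=0x3B007 flags P=1 W=1 U=1 S=0
  [1] read 0x3B idx=31: raw=0x3E007 flags P=1 W=1 U=1 S=0
  ✓ 0x3EB06  — 2 lookups
#1 VA=0x3A03F4B (r,kernel):
  [0] read 0x3A idx=29: raw=0x42007 flags P=1 W=1 U=1 S=0
  [1] read 0x42 idx=3: raw=0x2B006 flags P=0 W=1 U=1 S=0
  ⇒ fault: PAGE_NOT_PRESENT  — 2 lookups
#2 VA=0x15F9E (r,kernel):
  [0] read 0x3A idx=0: raw=0x45007 flags P=1 W=1 U=1 S=0
  [1] read 0x45 idx=21: raw=0x46007 flags P=1 W=1 U=1 S=0
  ✓ 0x46F9E  — 2 lookups

Access #2 fault: NONE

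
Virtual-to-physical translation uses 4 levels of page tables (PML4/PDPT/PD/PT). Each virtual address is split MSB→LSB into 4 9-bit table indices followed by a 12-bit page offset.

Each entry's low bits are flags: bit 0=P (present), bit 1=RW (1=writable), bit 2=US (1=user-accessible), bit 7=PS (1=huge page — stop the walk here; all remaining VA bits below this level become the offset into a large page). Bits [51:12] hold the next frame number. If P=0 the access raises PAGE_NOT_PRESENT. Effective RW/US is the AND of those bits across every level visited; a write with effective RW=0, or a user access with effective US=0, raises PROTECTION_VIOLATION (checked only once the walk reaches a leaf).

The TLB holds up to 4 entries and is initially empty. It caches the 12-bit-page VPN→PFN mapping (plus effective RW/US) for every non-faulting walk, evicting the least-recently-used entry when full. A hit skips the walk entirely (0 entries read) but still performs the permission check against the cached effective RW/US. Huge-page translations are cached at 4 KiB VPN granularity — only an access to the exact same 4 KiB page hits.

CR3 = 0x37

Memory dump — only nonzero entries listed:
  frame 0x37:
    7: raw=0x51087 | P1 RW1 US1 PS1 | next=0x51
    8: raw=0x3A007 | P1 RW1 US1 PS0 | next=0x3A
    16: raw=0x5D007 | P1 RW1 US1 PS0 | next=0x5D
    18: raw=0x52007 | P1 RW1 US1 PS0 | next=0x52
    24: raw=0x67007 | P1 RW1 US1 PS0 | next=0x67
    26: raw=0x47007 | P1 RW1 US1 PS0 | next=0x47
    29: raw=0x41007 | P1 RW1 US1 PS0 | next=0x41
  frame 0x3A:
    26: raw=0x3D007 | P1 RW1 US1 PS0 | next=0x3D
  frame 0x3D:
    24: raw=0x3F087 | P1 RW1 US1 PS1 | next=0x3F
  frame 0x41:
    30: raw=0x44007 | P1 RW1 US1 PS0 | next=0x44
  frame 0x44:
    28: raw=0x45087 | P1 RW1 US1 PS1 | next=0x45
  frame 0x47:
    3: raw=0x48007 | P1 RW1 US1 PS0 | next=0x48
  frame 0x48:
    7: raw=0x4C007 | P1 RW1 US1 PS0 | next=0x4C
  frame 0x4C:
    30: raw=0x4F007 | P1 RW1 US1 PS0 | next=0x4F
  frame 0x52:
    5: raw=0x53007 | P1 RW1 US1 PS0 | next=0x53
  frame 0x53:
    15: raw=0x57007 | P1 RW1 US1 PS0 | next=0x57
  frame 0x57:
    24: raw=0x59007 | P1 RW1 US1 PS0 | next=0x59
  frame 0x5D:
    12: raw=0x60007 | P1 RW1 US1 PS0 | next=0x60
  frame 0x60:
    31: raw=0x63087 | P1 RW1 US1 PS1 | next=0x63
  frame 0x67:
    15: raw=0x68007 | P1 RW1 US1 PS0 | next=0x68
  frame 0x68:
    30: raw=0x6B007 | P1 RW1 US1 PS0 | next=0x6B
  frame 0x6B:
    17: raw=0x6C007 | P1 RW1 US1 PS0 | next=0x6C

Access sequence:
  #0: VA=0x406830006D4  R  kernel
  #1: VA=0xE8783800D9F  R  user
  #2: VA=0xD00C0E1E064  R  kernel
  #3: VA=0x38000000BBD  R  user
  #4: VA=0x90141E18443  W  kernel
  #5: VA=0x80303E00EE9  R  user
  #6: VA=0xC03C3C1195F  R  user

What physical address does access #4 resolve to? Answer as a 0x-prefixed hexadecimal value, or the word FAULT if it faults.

Per-access translation:
#0 VA=0x406830006D4 (r,kernel):
  L0: frame=0x37 idx=8 entry=0x3A007 [P=1 RW=1 US=1 PS=0]
  L1: frame=0x3A idx=26 entry=0x3D007 [P=1 RW=1 US=1 PS=0]
  L2: frame=0x3D idx=24 entry=0x3F087 [P=1 RW=1 US=1 PS=1]
  ✓ 0x3F6D4 (huge @L2)  — 3 lookups
#1 VA=0xE8783800D9F (r,user):
  L0: frame=0x37 idx=29 entry=0x41007 [P=1 RW=1 US=1 PS=0]
  L1: frame=0x41 idx=30 entry=0x44007 [P=1 RW=1 US=1 PS=0]
  L2: frame=0x44 idx=28 entry=0x45087 [P=1 RW=1 US=1 PS=1]
  ✓ 0x45D9F (huge @L2)  — 3 lookups
#2 VA=0xD00C0E1E064 (r,kernel):
  L0: frame=0x37 idx=26 entry=0x47007 [P=1 RW=1 US=1 PS=0]
  L1: frame=0x47 idx=3 entry=0x48007 [P=1 RW=1 US=1 PS=0]
  L2: frame=0x48 idx=7 entry=0x4C007 [P=1 RW=1 US=1 PS=0]
  L3: frame=0x4C idx=30 entry=0x4F007 [P=1 RW=1 US=1 PS=0]
  ✓ 0x4F064  — 4 lookups
#3 VA=0x38000000BBD (r,user):
  L0: frame=0x37 idx=7 entry=0x51087 [P=1 RW=1 US=1 PS=1]
  ✓ 0x51BBD (huge @L0)  — 1 lookups
#4 VA=0x90141E18443 (w,kernel):
  L0: frame=0x37 idx=18 entry=0x52007 [P=1 RW=1 US=1 PS=0]
  L1: frame=0x52 idx=5 entry=0x53007 [P=1 RW=1 US=1 PS=0]
  L2: frame=0x53 idx=15 entry=0x57007 [P=1 RW=1 US=1 PS=0]
  L3: frame=0x57 idx=24 entry=0x59007 [P=1 RW=1 US=1 PS=0]
  ✓ 0x59443  — 4 lookups
#5 VA=0x80303E00EE9 (r,user):
  L0: frame=0x37 idx=16 entry=0x5D007 [P=1 RW=1 US=1 PS=0]
  L1: frame=0x5D idx=12 entry=0x60007 [P=1 RW=1 US=1 PS=0]
  L2: frame=0x60 idx=31 entry=0x63087 [P=1 RW=1 US=1 PS=1]
  ✓ 0x63EE9 (huge @L2)  — 3 lookups
#6 VA=0xC03C3C1195F (r,user):
  L0: frame=0x37 idx=24 entry=0x67007 [P=1 RW=1 US=1 PS=0]
  L1: frame=0x67 idx=15 entry=0x68007 [P=1 RW=1 US=1 PS=0]
  L2: frame=0x68 idx=30 entry=0x6B007 [P=1 RW=1 US=1 PS=0]
  L3: frame=0x6B idx=17 entry=0x6C007 [P=1 RW=1 US=1 PS=0]
  ✓ 0x6C95F  — 4 lookups

Access #4 PA: 0x59443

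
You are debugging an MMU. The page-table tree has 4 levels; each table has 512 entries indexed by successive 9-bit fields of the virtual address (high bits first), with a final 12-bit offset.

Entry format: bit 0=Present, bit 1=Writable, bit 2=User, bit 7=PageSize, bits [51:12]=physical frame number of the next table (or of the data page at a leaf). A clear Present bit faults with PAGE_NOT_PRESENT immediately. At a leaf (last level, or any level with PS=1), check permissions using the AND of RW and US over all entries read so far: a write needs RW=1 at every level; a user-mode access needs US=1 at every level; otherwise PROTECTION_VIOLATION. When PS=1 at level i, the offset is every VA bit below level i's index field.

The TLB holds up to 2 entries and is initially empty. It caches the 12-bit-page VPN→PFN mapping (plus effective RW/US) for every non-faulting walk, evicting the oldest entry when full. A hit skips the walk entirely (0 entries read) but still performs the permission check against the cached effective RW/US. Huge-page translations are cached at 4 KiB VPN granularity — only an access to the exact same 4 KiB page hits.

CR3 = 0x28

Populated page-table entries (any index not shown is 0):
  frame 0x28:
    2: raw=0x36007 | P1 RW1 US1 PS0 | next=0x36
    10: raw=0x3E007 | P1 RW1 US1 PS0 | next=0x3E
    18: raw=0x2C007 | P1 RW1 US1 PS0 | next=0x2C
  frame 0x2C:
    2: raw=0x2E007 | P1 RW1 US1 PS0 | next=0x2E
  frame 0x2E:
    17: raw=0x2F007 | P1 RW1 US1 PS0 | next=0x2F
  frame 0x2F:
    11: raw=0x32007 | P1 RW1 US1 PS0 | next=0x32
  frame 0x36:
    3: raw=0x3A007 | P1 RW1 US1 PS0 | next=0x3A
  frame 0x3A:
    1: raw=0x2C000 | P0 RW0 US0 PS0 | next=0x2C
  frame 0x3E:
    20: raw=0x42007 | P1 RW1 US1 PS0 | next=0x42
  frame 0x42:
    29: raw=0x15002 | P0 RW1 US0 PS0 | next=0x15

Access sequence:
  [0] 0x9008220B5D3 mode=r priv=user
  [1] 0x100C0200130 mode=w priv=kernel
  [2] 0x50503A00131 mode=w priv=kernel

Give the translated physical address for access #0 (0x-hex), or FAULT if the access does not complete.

Trace:
#0 VA=0x9008220B5D3 (r,user):
  L0 @0x28[18] → 0x2C007  P=1,RW=1,US=1,PS=0
  L1 @0x2C[2] → 0x2E007  P=1,RW=1,US=1,PS=0
  L2 @0x2E[17] → 0x2F007  P=1,RW=1,US=1,PS=0
  L3 @0x2F[11] → 0x32007  P=1,RW=1,US=1,PS=0
  ⇒ phys 0x325D3  [4 reads]
#1 VA=0x100C0200130 (w,kernel):
  L0 @0x28[2] → 0x36007  P=1,RW=1,US=1,PS=0
  L1 @0x36[3] → 0x3A007  P=1,RW=1,US=1,PS=0
  L2 @0x3A[1] → 0x2C000  P=0,RW=0,US=0,PS=0
  ⇒ fault: PAGE_NOT_PRESENT  — 3 lookups
#2 VA=0x50503A00131 (w,kernel):
  L0 @0x28[10] → 0x3E007  P=1,RW=1,US=1,PS=0
  L1 @0x3E[20] → 0x42007  P=1,RW=1,US=1,PS=0
  L2 @0x42[29] → 0x15002  P=0,RW=1,US=0,PS=0
  ⇒ fault: PAGE_NOT_PRESENT  — 3 lookups

Access #0 PA: 0x325D3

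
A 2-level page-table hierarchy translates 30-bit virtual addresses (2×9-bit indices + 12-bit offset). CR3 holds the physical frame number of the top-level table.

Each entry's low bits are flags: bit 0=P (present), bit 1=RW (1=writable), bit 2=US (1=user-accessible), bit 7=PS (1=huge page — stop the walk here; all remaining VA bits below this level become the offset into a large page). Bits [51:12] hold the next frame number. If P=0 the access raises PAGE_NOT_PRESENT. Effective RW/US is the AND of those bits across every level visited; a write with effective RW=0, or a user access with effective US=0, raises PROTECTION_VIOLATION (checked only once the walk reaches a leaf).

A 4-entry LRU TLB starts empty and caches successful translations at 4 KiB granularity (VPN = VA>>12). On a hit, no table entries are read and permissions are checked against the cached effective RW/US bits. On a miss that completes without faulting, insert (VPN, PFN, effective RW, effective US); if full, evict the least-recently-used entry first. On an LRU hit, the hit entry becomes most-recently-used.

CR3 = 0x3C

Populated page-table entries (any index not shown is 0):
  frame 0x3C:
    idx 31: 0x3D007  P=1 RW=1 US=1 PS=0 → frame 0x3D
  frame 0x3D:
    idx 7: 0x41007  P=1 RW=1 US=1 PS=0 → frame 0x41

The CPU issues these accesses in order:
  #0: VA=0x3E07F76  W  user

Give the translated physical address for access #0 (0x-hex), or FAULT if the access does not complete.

Walk each access:
#0 VA=0x3E07F76 (w,user):
  L0 @0x3C[31] → 0x3D007  P=1,RW=1,US=1,PS=0
  L1 @0x3D[7] → 0x41007  P=1,RW=1,US=1,PS=0
  ⇒ phys 0x41F76  [2 reads]

Access #0 PA: 0x41F76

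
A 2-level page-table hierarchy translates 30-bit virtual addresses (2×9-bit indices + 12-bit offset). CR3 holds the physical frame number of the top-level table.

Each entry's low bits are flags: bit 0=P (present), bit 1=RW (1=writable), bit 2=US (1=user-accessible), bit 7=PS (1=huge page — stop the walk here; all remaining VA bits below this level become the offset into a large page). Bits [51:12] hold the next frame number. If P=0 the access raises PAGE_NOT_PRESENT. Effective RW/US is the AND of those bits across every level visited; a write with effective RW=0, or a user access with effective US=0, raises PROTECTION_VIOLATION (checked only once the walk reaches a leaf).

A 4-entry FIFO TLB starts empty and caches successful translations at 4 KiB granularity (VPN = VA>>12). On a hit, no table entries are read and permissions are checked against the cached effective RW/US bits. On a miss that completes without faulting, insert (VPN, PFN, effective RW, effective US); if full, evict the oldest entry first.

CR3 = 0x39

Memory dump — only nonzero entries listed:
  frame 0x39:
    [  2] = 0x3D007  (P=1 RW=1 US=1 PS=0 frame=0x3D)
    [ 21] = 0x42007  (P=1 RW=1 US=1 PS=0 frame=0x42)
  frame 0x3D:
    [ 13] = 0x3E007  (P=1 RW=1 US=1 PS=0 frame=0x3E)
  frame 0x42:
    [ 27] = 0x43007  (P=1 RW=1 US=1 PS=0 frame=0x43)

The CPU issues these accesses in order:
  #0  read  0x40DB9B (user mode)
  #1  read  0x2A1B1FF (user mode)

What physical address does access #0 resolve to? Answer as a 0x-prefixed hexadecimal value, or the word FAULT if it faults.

Per-access translation:
#0 VA=0x40DB9B (r,user):
  L0: frame=0x39 idx=2 entry=0x3D007 [P=1 RW=1 US=1 PS=0]
  L1: frame=0x3D idx=13 entry=0x3E007 [P=1 RW=1 US=1 PS=0]
  ⇒ phys 0x3EB9B  [2 reads]
#1 VA=0x2A1B1FF (r,user):
  L0: frame=0x39 idx=21 entry=0x42007 [P=1 RW=1 US=1 PS=0]
  L1: frame=0x42 idx=27 entry=0x43007 [P=1 RW=1 US=1 PS=0]
  ⇒ phys 0x431FF  [2 reads]

Access #0 PA: 0x3EB9B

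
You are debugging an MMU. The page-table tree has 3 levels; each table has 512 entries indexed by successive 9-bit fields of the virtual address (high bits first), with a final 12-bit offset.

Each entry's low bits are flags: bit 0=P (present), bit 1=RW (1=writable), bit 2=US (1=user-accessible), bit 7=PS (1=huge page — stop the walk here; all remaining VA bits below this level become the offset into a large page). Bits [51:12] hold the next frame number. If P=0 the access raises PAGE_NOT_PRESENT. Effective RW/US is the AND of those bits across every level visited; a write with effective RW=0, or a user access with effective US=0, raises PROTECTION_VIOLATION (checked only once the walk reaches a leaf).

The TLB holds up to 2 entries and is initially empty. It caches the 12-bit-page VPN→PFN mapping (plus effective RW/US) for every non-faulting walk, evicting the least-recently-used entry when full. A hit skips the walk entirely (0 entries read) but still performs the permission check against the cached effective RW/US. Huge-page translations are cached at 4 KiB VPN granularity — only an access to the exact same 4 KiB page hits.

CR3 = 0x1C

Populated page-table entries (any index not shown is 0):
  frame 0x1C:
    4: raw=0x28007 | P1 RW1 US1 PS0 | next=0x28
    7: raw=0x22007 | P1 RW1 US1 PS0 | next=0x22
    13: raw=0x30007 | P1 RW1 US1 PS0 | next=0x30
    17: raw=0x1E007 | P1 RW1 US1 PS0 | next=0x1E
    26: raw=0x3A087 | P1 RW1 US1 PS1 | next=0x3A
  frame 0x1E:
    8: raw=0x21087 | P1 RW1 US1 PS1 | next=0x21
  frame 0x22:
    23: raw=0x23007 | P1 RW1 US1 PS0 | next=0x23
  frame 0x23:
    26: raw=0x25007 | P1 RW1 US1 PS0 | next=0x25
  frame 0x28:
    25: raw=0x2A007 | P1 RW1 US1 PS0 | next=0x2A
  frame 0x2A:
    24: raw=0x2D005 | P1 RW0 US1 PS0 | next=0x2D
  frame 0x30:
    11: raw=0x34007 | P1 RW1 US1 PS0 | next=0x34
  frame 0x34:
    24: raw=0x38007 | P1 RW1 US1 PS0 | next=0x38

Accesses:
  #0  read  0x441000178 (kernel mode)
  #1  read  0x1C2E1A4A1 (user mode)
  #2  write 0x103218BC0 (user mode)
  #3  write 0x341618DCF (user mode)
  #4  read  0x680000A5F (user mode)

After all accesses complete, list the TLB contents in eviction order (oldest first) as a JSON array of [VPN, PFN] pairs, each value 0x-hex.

Per-access translation:
#0 VA=0x441000178 (r,kernel):
  [0] read 0x1C idx=17: raw=0x1E007 flags P=1 W=1 U=1 S=0
  [1] read 0x1E idx=8: raw=0x21087 flags P=1 W=1 U=1 S=1
  → PA=0x21178 (huge @L1)  (2 entries read)
#1 VA=0x1C2E1A4A1 (r,user):
  [0] read 0x1C idx=7: raw=0x22007 flags P=1 W=1 U=1 S=0
  [1] read 0x22 idx=23: raw=0x23007 flags P=1 W=1 U=1 S=0
  [2] read 0x23 idx=26: raw=0x25007 flags P=1 W=1 U=1 S=0
  → PA=0x254A1  (3 entries read)
#2 VA=0x103218BC0 (w,user):
  [0] read 0x1C idx=4: raw=0x28007 flags P=1 W=1 U=1 S=0
  [1] read 0x28 idx=25: raw=0x2A007 flags P=1 W=1 U=1 S=0
  [2] read 0x2A idx=24: raw=0x2D005 flags P=1 W=0 U=1 S=0
  → PROTECTION_VIOLATION  (3 entries read)
#3 VA=0x341618DCF (w,user):
  [0] read 0x1C idx=13: raw=0x30007 flags P=1 W=1 U=1 S=0
  [1] read 0x30 idx=11: raw=0x34007 flags P=1 W=1 U=1 S=0
  [2] read 0x34 idx=24: raw=0x38007 flags P=1 W=1 U=1 S=0
  → PA=0x38DCF  (3 entries read)
#4 VA=0x680000A5F (r,user):
  [0] read 0x1C idx=26: raw=0x3A087 flags P=1 W=1 U=1 S=1
  → PA=0x3AA5F (huge @L0)  (1 entries read)

TLB: [["0x341618", "0x38"], ["0x680000", "0x3A"]]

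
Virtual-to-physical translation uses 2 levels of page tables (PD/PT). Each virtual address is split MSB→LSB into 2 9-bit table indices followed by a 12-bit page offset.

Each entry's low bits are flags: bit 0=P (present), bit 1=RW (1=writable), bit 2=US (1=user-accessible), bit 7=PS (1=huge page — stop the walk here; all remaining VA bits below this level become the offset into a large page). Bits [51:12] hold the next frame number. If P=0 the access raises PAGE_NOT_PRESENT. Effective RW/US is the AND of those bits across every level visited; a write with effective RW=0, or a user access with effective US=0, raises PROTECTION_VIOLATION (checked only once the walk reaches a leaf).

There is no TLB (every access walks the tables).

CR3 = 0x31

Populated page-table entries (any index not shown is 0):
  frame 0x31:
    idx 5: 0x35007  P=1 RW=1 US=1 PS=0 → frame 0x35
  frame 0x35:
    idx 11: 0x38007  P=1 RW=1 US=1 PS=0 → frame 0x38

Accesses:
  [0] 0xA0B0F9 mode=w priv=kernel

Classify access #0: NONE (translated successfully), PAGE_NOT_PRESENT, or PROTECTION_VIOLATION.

Trace:
#0 VA=0xA0B0F9 (w,kernel):
  L0 @0x31[5] → 0x35007  P=1,RW=1,US=1,PS=0
  L1 @0x35[11] → 0x38007  P=1,RW=1,US=1,PS=0
  ✓ 0x380F9  — 2 lookups

Access #0 fault: NONE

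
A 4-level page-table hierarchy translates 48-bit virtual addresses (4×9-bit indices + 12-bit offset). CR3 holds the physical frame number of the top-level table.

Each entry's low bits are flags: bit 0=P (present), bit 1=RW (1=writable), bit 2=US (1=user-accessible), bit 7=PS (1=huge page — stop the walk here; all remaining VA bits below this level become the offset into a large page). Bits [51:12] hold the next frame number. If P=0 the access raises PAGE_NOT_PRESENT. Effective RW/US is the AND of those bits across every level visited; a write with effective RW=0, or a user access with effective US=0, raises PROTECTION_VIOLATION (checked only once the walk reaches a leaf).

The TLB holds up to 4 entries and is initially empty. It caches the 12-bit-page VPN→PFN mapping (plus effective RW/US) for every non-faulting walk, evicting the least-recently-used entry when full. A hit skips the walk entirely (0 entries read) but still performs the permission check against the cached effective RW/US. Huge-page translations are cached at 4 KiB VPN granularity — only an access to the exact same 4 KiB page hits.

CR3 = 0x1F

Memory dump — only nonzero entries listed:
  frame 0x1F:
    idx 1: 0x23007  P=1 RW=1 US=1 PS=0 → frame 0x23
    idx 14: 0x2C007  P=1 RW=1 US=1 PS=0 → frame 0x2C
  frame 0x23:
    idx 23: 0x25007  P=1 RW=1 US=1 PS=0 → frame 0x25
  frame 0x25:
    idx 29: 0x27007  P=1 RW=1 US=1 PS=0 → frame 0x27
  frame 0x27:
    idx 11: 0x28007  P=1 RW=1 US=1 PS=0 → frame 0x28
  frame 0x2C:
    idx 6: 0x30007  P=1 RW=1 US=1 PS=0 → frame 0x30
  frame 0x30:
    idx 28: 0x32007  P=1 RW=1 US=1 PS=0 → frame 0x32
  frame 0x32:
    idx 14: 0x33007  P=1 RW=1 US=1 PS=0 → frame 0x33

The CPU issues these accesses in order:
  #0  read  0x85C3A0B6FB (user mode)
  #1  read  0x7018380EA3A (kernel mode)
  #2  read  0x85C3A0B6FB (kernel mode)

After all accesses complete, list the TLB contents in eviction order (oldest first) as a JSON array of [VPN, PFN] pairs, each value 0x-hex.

Walk each access:
#0 VA=0x85C3A0B6FB (r,user):
  L0 @0x1F[1] → 0x23007  P=1,RW=1,US=1,PS=0
  L1 @0x23[23] → 0x25007  P=1,RW=1,US=1,PS=0
  L2 @0x25[29] → 0x27007  P=1,RW=1,US=1,PS=0
  L3 @0x27[11] → 0x28007  P=1,RW=1,US=1,PS=0
  ✓ 0x286FB  — 4 lookups
#1 VA=0x7018380EA3A (r,kernel):
  L0 @0x1F[14] → 0x2C007  P=1,RW=1,US=1,PS=0
  L1 @0x2C[6] → 0x30007  P=1,RW=1,US=1,PS=0
  L2 @0x30[28] → 0x32007  P=1,RW=1,US=1,PS=0
  L3 @0x32[14] → 0x33007  P=1,RW=1,US=1,PS=0
  ✓ 0x33A3A  — 4 lookups
#2 VA=0x85C3A0B6FB (r,kernel):
  TLB hit vpn=0x85C3A0B → PA=0x286FB

TLB: [["0x7018380E", "0x33"], ["0x85C3A0B", "0x28"]]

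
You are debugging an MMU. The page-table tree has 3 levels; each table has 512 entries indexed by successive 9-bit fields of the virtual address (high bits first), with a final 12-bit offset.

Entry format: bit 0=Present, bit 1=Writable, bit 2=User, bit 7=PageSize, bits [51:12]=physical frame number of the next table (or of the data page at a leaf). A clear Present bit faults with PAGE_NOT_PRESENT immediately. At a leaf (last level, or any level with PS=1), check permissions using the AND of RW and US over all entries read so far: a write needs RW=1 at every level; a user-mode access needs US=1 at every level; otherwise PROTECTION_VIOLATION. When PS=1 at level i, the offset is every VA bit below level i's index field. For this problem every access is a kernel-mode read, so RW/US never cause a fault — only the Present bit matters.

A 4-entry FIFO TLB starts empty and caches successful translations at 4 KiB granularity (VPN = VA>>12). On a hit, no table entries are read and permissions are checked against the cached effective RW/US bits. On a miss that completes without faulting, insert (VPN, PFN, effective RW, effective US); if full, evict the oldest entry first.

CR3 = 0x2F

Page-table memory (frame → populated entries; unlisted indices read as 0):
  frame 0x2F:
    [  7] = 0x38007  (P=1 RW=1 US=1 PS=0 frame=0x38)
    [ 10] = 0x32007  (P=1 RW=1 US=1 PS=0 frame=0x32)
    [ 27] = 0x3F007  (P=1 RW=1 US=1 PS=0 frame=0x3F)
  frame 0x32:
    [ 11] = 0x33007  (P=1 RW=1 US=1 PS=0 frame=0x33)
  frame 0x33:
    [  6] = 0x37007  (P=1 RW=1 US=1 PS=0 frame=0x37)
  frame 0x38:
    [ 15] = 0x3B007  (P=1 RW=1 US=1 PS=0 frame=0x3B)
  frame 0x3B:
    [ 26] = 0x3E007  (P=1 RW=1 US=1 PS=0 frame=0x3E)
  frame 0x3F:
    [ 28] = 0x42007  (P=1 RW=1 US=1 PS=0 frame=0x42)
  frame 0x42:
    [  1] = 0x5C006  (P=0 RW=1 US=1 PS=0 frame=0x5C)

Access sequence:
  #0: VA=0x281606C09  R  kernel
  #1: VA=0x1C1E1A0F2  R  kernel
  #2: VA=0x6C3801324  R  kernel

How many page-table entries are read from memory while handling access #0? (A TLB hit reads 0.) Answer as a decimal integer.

Trace:
#0 VA=0x281606C09 (r,kernel):
  [0] read 0x2F idx=10: raw=0x32007 flags P=1 W=1 U=1 S=0
  [1] read 0x32 idx=11: raw=0x33007 flags P=1 W=1 U=1 S=0
  [2] read 0x33 idx=6: raw=0x37007 flags P=1 W=1 U=1 S=0
  ⇒ phys 0x37C09  [3 reads]
#1 VA=0x1C1E1A0F2 (r,kernel):
  [0] read 0x2F idx=7: raw=0x38007 flags P=1 W=1 U=1 S=0
  [1] read 0x38 idx=15: raw=0x3B007 flags P=1 W=1 U=1 S=0
  [2] read 0x3B idx=26: raw=0x3E007 flags P=1 W=1 U=1 S=0
  ⇒ phys 0x3E0F2  [3 reads]
#2 VA=0x6C3801324 (r,kernel):
  [0] read 0x2F idx=27: raw=0x3F007 flags P=1 W=1 U=1 S=0
  [1] read 0x3F idx=28: raw=0x42007 flags P=1 W=1 U=1 S=0
  [2] read 0x42 idx=1: raw=0x5C006 flags P=0 W=1 U=1 S=0
  ✗ PAGE_NOT_PRESENT  [3 reads]

Entries read for #0: 3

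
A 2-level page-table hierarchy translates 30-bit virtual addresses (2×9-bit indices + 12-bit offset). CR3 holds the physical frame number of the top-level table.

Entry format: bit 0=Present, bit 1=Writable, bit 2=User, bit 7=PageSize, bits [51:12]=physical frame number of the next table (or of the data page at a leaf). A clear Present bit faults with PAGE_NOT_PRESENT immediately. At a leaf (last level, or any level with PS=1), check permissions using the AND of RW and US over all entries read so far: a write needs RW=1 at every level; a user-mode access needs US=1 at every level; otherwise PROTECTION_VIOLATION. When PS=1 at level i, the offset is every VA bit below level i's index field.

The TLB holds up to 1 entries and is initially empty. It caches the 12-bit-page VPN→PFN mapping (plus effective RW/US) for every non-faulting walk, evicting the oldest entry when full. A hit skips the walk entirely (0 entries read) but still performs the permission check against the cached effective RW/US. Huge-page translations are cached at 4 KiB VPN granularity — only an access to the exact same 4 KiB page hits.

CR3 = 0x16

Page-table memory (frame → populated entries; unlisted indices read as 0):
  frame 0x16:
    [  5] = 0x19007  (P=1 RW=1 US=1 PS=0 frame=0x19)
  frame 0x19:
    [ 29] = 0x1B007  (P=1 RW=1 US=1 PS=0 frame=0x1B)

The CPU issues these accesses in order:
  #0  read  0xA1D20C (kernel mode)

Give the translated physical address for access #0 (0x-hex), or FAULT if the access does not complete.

Walk each access:
#0 VA=0xA1D20C (r,kernel):
  L0: frame=0x16 idx=5 entry=0x19007 [P=1 RW=1 US=1 PS=0]
  L1: frame=0x19 idx=29 entry=0x1B007 [P=1 RW=1 US=1 PS=0]
  ✓ 0x1B20C  — 2 lookups

Access #0 PA: 0x1B20C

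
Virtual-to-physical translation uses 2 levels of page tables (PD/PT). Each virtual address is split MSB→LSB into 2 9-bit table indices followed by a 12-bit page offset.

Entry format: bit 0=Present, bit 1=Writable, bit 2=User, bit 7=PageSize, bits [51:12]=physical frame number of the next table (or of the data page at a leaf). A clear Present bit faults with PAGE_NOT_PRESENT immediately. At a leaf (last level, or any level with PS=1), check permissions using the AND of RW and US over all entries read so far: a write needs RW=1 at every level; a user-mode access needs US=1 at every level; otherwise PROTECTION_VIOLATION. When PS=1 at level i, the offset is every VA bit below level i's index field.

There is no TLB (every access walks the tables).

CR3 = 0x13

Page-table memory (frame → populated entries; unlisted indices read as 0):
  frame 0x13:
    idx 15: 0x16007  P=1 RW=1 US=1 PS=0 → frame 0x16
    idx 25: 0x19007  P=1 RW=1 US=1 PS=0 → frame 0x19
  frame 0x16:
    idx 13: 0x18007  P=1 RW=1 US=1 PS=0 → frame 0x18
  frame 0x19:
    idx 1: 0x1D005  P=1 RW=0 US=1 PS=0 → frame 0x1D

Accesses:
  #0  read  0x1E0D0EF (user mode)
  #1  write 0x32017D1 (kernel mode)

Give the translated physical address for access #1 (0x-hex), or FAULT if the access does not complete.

Trace:
#0 VA=0x1E0D0EF (r,user):
  L0 @0x13[15] → 0x16007  P=1,RW=1,US=1,PS=0
  L1 @0x16[13] → 0x18007  P=1,RW=1,US=1,PS=0
  → PA=0x180EF  (2 entries read)
#1 VA=0x32017D1 (w,kernel):
  L0 @0x13[25] → 0x19007  P=1,RW=1,US=1,PS=0
  L1 @0x19[1] → 0x1D005  P=1,RW=0,US=1,PS=0
  ✗ PROTECTION_VIOLATION  [2 reads]

Access #1 PA: FAULT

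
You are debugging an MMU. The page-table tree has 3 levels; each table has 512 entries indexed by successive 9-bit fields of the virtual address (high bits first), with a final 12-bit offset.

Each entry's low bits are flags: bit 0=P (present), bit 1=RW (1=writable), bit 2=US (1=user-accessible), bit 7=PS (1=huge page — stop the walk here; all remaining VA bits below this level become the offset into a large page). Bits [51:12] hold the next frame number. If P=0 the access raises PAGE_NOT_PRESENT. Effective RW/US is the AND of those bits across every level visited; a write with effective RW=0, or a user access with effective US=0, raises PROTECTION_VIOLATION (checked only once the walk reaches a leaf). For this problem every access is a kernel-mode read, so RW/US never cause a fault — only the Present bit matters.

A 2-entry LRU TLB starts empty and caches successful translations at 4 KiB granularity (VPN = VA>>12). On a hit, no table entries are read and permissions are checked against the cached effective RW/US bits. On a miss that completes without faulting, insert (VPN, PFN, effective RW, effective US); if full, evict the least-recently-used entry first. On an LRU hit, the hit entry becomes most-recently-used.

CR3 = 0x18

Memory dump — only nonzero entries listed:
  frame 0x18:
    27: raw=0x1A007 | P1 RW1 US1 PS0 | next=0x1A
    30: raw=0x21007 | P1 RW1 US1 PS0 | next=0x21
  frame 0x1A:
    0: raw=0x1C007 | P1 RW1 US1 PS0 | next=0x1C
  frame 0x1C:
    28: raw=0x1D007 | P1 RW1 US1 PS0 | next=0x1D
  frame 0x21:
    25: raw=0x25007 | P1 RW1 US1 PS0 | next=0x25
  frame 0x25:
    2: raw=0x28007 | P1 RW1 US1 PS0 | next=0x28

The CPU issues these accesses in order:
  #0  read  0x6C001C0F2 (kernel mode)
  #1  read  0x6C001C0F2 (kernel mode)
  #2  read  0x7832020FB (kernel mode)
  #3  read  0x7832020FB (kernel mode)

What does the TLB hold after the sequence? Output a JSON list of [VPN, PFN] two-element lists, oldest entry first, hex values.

Per-access translation:
#0 VA=0x6C001C0F2 (r,kernel):
  lvl0: tbl 0x18, slot 27 ⇒ 0x1A007 (P1/RW1/US1/PS0)
  lvl1: tbl 0x1A, slot 0 ⇒ 0x1C007 (P1/RW1/US1/PS0)
  lvl2: tbl 0x1C, slot 28 ⇒ 0x1D007 (P1/RW1/US1/PS0)
  ✓ 0x1D0F2  — 3 lookups
#1 VA=0x6C001C0F2 (r,kernel):
  TLB hit vpn=0x6C001C → PA=0x1D0F2
#2 VA=0x7832020FB (r,kernel):
  lvl0: tbl 0x18, slot 30 ⇒ 0x21007 (P1/RW1/US1/PS0)
  lvl1: tbl 0x21, slot 25 ⇒ 0x25007 (P1/RW1/US1/PS0)
  lvl2: tbl 0x25, slot 2 ⇒ 0x28007 (P1/RW1/US1/PS0)
  ✓ 0x280FB  — 3 lookups
#3 VA=0x7832020FB (r,kernel):
  TLB hit vpn=0x783202 → PA=0x280FB

TLB: [["0x6C001C", "0x1D"], ["0x783202", "0x28"]]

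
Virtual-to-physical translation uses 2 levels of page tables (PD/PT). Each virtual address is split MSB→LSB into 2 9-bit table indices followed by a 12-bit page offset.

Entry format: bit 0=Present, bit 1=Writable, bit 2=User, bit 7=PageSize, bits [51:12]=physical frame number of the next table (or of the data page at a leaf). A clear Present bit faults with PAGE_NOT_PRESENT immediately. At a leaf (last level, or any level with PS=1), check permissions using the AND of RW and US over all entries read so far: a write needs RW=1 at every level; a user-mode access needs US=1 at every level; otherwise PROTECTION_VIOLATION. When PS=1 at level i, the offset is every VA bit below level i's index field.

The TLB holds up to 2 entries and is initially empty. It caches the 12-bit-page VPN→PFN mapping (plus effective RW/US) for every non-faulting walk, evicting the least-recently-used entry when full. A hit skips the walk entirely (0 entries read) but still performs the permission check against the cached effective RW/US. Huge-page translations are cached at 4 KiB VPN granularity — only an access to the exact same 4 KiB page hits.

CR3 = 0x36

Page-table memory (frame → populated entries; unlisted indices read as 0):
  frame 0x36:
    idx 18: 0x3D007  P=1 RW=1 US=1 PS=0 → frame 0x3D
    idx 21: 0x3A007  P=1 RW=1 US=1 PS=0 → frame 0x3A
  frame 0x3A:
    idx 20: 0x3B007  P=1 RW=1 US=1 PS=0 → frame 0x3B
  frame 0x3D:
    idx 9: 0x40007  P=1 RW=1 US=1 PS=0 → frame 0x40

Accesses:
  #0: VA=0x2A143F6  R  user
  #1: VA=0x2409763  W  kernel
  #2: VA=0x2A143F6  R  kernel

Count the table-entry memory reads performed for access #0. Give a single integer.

Walk each access:
#0 VA=0x2A143F6 (r,user):
  [0] read 0x36 idx=21: raw=0x3A007 flags P=1 W=1 U=1 S=0
  [1] read 0x3A idx=20: raw=0x3B007 flags P=1 W=1 U=1 S=0
  → PA=0x3B3F6  (2 entries read)
#1 VA=0x2409763 (w,kernel):
  [0] read 0x36 idx=18: raw=0x3D007 flags P=1 W=1 U=1 S=0
  [1] read 0x3D idx=9: raw=0x40007 flags P=1 W=1 U=1 S=0
  → PA=0x40763  (2 entries read)
#2 VA=0x2A143F6 (r,kernel):
  TLB hit vpn=0x2A14 → PA=0x3B3F6

Entries read for #0: 2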